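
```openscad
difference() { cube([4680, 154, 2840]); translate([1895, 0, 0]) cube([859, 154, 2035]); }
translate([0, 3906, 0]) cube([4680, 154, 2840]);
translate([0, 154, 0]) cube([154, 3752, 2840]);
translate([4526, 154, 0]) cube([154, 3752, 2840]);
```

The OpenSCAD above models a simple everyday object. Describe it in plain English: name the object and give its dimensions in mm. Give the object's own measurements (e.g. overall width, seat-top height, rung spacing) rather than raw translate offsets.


A single room: four walls, each 2840 mm tall and 154 mm thick, enclosing an outside footprint 4680×4060 mm (x × y), no floor or roof. The front and back walls (−y and +y sides) run the full x-width; the side walls fit between their inner faces. A door opening 859 mm wide and 2035 mm tall is cut through the front wall from the floor up, its −x edge 1895 mm from the wall's −x end.


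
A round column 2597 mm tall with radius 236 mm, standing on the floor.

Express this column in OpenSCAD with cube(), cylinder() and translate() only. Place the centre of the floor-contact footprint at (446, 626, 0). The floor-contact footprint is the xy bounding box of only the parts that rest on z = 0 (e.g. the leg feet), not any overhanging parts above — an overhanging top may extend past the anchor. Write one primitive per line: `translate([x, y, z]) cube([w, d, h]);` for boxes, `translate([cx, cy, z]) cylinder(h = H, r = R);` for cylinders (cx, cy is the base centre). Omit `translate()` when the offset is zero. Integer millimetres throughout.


translate([446, 626, 0]) cylinder(h = 2597, r = 236);


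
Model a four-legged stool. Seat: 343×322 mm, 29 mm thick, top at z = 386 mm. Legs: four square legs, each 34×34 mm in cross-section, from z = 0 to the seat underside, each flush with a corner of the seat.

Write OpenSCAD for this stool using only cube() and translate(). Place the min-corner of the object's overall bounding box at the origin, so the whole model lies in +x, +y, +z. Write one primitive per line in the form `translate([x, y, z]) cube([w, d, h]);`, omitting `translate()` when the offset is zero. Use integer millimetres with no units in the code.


// leg_h = 386 - 29 = 357
translate([0, 0, 357]) cube([343, 322, 29]);
cube([34, 34, 357]);
translate([309, 0, 0]) cube([34, 34, 357]);
translate([0, 288, 0]) cube([34, 34, 357]);
translate([309, 288, 0]) cube([34, 34, 357]);


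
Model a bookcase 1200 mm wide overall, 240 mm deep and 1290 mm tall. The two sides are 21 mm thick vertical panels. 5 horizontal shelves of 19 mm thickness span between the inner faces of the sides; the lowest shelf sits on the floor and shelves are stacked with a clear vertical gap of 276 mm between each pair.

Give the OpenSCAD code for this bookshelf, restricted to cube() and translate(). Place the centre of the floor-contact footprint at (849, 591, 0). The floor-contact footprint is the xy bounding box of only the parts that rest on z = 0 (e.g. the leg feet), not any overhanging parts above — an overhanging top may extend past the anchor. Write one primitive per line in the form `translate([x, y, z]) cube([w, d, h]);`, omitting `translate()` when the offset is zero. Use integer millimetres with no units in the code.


translate([249, 471, 0]) cube([21, 240, 1290]);
translate([1428, 471, 0]) cube([21, 240, 1290]);
translate([270, 471, 0]) cube([1158, 240, 19]);
translate([270, 471, 295]) cube([1158, 240, 19]);
translate([270, 471, 590]) cube([1158, 240, 19]);
translate([270, 471, 885]) cube([1158, 240, 19]);
translate([270, 471, 1180]) cube([1158, 240, 19]);


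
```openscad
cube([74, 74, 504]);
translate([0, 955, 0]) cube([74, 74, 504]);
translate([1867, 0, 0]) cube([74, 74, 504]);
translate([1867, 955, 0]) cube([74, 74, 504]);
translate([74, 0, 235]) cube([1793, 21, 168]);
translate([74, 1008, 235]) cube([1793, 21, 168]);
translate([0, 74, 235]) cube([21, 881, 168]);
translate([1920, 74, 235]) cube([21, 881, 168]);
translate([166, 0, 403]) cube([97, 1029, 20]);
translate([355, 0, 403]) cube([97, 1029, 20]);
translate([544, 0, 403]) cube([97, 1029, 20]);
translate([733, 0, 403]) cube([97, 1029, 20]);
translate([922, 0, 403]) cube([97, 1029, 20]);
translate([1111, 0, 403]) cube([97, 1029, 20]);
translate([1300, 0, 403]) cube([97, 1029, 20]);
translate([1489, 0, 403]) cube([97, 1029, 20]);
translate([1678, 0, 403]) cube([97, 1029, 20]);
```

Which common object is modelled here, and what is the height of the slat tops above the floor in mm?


A bed frame. The slat-top height is 423 mm.

Four posts, four rails, and a row of slats — a bed frame. Slats sit on the rails at z = 235 + 168 = 403; with slat thickness 20, the top is 423 mm.


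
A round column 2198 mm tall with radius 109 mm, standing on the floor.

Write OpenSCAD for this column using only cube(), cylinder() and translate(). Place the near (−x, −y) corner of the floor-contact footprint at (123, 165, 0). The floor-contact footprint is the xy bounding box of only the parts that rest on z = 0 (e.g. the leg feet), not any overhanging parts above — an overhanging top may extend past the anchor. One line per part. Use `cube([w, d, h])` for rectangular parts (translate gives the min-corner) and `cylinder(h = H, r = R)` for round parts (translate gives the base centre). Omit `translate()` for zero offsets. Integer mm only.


translate([232, 274, 0]) cylinder(h = 2198, r = 109);


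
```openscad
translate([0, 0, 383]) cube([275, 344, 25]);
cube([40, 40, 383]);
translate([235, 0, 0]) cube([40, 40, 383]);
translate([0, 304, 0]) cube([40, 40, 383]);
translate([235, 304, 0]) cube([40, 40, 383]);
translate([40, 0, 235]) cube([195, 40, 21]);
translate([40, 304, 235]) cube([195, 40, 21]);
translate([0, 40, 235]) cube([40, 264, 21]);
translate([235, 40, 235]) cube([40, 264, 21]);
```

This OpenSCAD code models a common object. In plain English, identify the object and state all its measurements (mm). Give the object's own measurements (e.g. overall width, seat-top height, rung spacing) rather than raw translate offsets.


A simple wooden stool: a rectangular seat 275 mm (x) by 344 mm (y), 25 mm thick, top face at z = 408 mm, on four square legs, each 40×40 mm in cross-section. The legs rest on z = 0, each flush with a corner of the seat. Four stretchers, 40 mm wide and 21 mm tall, connect adjacent legs with their undersides at z = 235 mm, each running between the inner faces of the legs it joins and aligned with the legs' outer faces on the other axis.


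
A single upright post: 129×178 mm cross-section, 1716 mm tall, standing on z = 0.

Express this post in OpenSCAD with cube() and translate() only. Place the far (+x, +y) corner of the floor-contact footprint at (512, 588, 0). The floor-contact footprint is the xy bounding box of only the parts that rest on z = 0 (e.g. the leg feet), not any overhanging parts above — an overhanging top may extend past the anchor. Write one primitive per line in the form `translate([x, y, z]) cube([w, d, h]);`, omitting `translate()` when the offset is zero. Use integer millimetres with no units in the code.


translate([383, 410, 0]) cube([129, 178, 1716]);


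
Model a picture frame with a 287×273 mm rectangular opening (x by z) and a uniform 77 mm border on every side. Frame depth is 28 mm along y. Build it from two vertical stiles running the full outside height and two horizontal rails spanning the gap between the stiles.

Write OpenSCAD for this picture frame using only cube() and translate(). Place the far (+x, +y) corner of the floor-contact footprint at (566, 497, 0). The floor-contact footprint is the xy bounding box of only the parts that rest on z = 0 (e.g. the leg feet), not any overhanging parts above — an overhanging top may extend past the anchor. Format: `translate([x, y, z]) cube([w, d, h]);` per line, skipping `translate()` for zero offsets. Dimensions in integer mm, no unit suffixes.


translate([125, 469, 0]) cube([77, 28, 427]);
translate([489, 469, 0]) cube([77, 28, 427]);
translate([202, 469, 0]) cube([287, 28, 77]);
translate([202, 469, 350]) cube([287, 28, 77]);


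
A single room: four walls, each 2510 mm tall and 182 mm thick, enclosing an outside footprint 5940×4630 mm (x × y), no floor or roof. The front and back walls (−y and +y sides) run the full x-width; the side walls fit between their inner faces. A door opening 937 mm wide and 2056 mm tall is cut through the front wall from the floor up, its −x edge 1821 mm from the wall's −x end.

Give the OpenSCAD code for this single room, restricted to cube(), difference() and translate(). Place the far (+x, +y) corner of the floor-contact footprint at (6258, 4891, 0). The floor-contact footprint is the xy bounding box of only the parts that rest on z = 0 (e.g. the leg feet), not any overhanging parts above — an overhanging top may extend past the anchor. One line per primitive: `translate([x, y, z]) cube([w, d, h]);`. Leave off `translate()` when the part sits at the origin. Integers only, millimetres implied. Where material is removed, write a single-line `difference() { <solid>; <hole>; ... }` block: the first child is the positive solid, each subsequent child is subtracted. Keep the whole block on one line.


difference() { translate([318, 261, 0]) cube([5940, 182, 2510]); translate([2139, 261, 0]) cube([937, 182, 2056]); }
translate([318, 4709, 0]) cube([5940, 182, 2510]);
translate([318, 443, 0]) cube([182, 4266, 2510]);
translate([6076, 443, 0]) cube([182, 4266, 2510]);


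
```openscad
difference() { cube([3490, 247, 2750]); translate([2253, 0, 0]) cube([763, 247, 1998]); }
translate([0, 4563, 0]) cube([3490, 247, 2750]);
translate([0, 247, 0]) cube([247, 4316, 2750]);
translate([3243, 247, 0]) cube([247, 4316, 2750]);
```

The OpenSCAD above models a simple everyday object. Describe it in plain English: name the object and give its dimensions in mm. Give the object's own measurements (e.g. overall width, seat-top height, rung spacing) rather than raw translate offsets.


A single room: four walls, each 2750 mm tall and 247 mm thick, enclosing an outside footprint 3490×4810 mm (x × y), no floor or roof. The front and back walls (−y and +y sides) run the full x-width; the side walls fit between their inner faces. A door opening 763 mm wide and 1998 mm tall is cut through the front wall from the floor up, its −x edge 2253 mm from the wall's −x end.


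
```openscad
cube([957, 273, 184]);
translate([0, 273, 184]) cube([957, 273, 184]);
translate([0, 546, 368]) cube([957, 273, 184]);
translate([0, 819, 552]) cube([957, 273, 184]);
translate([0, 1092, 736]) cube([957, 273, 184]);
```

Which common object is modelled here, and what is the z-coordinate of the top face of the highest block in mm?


A staircase. The total rise is 920 mm.

5 identical blocks, each offset up and back from the previous — a staircase. Each step is 184 mm tall and there are 5 of them, so the total rise is 5 × 184 = 920 mm.


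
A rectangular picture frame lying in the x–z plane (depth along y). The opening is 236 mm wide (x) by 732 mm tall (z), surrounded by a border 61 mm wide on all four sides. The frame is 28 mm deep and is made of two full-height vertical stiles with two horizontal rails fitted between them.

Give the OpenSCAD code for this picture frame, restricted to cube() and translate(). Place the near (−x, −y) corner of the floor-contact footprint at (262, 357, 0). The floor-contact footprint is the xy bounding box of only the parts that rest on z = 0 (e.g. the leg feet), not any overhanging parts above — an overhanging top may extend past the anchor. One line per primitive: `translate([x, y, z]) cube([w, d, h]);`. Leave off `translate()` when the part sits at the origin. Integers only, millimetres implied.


translate([262, 357, 0]) cube([61, 28, 854]);
translate([559, 357, 0]) cube([61, 28, 854]);
translate([323, 357, 0]) cube([236, 28, 61]);
translate([323, 357, 793]) cube([236, 28, 61]);


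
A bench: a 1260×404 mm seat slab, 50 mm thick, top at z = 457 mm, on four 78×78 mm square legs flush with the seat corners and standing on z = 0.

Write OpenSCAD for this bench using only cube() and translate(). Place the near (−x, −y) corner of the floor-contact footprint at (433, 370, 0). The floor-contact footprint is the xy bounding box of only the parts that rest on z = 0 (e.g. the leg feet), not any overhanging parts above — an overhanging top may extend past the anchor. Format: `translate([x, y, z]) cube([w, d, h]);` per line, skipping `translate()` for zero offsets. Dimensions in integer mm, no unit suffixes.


// leg_h = 457 − 50 = 407
translate([433, 370, 407]) cube([1260, 404, 50]);
translate([433, 370, 0]) cube([78, 78, 407]);
translate([433, 696, 0]) cube([78, 78, 407]);
translate([1615, 370, 0]) cube([78, 78, 407]);
translate([1615, 696, 0]) cube([78, 78, 407]);


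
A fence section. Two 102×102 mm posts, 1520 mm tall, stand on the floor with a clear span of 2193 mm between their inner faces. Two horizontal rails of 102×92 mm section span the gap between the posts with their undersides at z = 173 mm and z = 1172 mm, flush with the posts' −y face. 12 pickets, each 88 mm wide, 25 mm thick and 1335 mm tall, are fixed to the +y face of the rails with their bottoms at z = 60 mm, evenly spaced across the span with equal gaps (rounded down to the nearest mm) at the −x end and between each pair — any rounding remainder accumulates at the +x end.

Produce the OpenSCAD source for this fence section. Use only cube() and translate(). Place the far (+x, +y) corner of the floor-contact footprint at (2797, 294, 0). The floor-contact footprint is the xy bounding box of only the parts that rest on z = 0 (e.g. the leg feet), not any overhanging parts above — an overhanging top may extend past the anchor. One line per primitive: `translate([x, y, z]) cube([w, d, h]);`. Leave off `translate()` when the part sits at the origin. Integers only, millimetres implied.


translate([400, 192, 0]) cube([102, 102, 1520]);
translate([2695, 192, 0]) cube([102, 102, 1520]);
translate([502, 192, 173]) cube([2193, 102, 92]);
translate([502, 192, 1172]) cube([2193, 102, 92]);
translate([589, 294, 60]) cube([88, 25, 1335]);
translate([764, 294, 60]) cube([88, 25, 1335]);
translate([939, 294, 60]) cube([88, 25, 1335]);
translate([1114, 294, 60]) cube([88, 25, 1335]);
translate([1289, 294, 60]) cube([88, 25, 1335]);
translate([1464, 294, 60]) cube([88, 25, 1335]);
translate([1639, 294, 60]) cube([88, 25, 1335]);
translate([1814, 294, 60]) cube([88, 25, 1335]);
translate([1989, 294, 60]) cube([88, 25, 1335]);
translate([2164, 294, 60]) cube([88, 25, 1335]);
translate([2339, 294, 60]) cube([88, 25, 1335]);
translate([2514, 294, 60]) cube([88, 25, 1335]);


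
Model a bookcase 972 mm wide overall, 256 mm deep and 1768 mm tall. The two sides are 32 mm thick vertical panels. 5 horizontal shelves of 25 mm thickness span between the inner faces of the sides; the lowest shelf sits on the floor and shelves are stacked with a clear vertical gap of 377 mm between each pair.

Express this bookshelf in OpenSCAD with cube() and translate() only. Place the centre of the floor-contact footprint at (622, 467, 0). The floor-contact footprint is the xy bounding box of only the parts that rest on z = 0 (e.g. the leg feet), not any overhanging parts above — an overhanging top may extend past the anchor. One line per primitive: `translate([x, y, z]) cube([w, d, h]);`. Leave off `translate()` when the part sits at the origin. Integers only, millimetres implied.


translate([136, 339, 0]) cube([32, 256, 1768]);
translate([1076, 339, 0]) cube([32, 256, 1768]);
translate([168, 339, 0]) cube([908, 256, 25]);
translate([168, 339, 402]) cube([908, 256, 25]);
translate([168, 339, 804]) cube([908, 256, 25]);
translate([168, 339, 1206]) cube([908, 256, 25]);
translate([168, 339, 1608]) cube([908, 256, 25]);


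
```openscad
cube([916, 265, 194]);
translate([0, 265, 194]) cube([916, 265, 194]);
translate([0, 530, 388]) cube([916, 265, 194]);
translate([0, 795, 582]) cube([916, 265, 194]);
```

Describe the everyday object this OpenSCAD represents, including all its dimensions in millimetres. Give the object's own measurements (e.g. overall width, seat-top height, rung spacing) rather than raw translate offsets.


A straight staircase of 4 solid steps. Each step is 916 mm wide (x), 265 mm deep (y, the going) and 194 mm tall (the rise). The first step rests on the floor; each subsequent step sits one going further in +y and one rise higher in +z, directly behind and above the previous step with no overlap.


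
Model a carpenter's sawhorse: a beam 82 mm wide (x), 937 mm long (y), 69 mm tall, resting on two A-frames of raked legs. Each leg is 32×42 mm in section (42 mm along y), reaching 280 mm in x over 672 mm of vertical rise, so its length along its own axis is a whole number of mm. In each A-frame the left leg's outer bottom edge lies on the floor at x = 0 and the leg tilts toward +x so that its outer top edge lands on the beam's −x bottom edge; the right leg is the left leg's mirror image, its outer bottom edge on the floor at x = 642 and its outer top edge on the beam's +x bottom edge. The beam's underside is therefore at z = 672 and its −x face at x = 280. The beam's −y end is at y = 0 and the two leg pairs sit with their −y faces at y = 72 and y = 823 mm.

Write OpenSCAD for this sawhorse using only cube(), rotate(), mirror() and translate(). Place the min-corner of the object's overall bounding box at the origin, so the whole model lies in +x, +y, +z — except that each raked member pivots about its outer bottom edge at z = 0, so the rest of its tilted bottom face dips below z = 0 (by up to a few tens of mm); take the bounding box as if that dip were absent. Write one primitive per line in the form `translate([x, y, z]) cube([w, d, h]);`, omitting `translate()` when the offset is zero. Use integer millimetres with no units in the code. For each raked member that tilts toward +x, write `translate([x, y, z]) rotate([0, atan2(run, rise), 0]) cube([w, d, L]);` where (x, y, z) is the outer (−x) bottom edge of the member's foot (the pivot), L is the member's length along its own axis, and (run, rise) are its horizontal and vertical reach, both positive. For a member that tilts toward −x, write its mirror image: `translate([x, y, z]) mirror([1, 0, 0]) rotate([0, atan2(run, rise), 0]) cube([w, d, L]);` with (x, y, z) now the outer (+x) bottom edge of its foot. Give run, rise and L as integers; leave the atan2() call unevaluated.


// leg length = √(280² + 672²) = 728
// right-leg outer foot x = 2·280 + 82 = 642
// beam min-corner = (280, 0, 672)
translate([280, 0, 672]) cube([82, 937, 69]);
translate([0, 72, 0]) rotate([0, atan2(280, 672), 0]) cube([32, 42, 728]);
translate([642, 72, 0]) mirror([1, 0, 0]) rotate([0, atan2(280, 672), 0]) cube([32, 42, 728]);
translate([0, 823, 0]) rotate([0, atan2(280, 672), 0]) cube([32, 42, 728]);
translate([642, 823, 0]) mirror([1, 0, 0]) rotate([0, atan2(280, 672), 0]) cube([32, 42, 728]);


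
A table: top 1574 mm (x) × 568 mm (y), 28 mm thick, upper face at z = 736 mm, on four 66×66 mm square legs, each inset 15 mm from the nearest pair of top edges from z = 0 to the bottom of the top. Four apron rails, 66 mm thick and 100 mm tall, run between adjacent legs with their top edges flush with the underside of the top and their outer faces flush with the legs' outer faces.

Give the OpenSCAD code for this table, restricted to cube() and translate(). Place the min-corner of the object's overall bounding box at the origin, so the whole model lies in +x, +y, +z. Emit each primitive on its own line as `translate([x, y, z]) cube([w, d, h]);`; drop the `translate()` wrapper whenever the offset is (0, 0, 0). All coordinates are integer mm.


translate([0, 0, 708]) cube([1574, 568, 28]);
translate([15, 15, 0]) cube([66, 66, 708]);
translate([1493, 15, 0]) cube([66, 66, 708]);
translate([15, 487, 0]) cube([66, 66, 708]);
translate([1493, 487, 0]) cube([66, 66, 708]);
translate([81, 15, 608]) cube([1412, 66, 100]);
translate([81, 487, 608]) cube([1412, 66, 100]);
translate([15, 81, 608]) cube([66, 406, 100]);
translate([1493, 81, 608]) cube([66, 406, 100]);


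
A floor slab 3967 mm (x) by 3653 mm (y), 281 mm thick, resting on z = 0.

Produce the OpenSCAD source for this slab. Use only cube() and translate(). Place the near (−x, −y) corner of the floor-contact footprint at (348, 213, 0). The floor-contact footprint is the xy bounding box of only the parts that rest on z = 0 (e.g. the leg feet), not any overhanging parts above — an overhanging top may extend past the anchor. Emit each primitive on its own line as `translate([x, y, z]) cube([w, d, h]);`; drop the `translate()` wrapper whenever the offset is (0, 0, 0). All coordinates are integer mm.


translate([348, 213, 0]) cube([3967, 3653, 281]);


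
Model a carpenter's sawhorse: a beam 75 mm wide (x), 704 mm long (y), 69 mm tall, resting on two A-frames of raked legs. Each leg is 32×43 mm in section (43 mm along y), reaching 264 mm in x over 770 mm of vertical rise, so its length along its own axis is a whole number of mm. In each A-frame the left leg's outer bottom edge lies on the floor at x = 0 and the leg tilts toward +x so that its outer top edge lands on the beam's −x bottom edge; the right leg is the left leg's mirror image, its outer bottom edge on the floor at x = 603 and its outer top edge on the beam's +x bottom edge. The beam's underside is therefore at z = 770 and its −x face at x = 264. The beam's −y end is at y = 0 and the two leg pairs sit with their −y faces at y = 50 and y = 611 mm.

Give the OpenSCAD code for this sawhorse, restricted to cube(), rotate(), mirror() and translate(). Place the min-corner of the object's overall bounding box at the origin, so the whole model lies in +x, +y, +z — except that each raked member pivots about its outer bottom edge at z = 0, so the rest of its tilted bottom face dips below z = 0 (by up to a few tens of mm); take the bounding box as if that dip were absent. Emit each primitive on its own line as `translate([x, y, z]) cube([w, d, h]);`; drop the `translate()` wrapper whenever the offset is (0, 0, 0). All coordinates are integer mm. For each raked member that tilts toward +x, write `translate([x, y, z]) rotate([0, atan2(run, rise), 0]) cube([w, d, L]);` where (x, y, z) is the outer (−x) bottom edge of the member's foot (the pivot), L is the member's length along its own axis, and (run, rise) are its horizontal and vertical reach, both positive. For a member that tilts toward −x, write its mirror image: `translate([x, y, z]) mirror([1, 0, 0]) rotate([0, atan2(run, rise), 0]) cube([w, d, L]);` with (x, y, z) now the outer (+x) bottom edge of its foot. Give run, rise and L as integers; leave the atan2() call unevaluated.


translate([264, 0, 770]) cube([75, 704, 69]);
translate([0, 50, 0]) rotate([0, atan2(264, 770), 0]) cube([32, 43, 814]);
translate([603, 50, 0]) mirror([1, 0, 0]) rotate([0, atan2(264, 770), 0]) cube([32, 43, 814]);
translate([0, 611, 0]) rotate([0, atan2(264, 770), 0]) cube([32, 43, 814]);
translate([603, 611, 0]) mirror([1, 0, 0]) rotate([0, atan2(264, 770), 0]) cube([32, 43, 814]);


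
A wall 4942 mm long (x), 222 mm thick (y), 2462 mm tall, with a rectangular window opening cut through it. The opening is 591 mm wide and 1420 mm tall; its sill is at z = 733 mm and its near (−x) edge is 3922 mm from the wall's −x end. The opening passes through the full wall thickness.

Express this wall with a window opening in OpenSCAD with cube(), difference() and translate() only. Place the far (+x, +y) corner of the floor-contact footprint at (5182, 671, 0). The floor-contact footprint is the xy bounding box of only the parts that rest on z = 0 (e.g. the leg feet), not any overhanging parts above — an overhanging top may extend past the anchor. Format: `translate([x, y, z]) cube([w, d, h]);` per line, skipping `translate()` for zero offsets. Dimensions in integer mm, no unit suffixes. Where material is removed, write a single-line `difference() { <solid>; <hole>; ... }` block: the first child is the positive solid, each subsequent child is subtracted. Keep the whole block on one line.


difference() { translate([240, 449, 0]) cube([4942, 222, 2462]); translate([4162, 449, 733]) cube([591, 222, 1420]); }


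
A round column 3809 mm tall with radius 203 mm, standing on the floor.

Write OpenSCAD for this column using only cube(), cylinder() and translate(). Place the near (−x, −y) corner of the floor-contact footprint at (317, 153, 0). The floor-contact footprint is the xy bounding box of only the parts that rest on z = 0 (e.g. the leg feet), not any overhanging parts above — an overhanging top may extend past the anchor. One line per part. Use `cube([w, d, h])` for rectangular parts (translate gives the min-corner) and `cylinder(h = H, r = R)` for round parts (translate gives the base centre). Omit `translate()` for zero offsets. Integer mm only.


translate([520, 356, 0]) cylinder(h = 3809, r = 203);


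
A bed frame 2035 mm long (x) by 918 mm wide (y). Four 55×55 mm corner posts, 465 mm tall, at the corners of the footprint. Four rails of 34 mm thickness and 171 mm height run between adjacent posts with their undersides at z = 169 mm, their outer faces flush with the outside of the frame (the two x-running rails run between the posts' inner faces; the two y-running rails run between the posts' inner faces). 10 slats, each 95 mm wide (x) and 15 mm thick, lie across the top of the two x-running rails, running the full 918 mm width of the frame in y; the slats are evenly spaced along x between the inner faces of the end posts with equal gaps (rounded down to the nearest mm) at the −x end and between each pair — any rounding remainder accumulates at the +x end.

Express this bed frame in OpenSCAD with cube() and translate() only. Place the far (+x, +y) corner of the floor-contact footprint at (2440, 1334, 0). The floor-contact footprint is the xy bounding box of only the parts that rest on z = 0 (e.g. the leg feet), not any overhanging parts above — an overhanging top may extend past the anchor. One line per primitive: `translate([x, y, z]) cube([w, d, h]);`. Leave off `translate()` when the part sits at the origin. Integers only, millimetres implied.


// slat z = rail_z + rail_h = 169 + 171 = 340
// slat gap = ⌊(1925 − 10·95) / 11⌋ = 88
translate([405, 416, 0]) cube([55, 55, 465]);
translate([405, 1279, 0]) cube([55, 55, 465]);
translate([2385, 416, 0]) cube([55, 55, 465]);
translate([2385, 1279, 0]) cube([55, 55, 465]);
translate([460, 416, 169]) cube([1925, 34, 171]);
translate([460, 1300, 169]) cube([1925, 34, 171]);
translate([405, 471, 169]) cube([34, 808, 171]);
translate([2406, 471, 169]) cube([34, 808, 171]);
translate([548, 416, 340]) cube([95, 918, 15]);
translate([731, 416, 340]) cube([95, 918, 15]);
translate([914, 416, 340]) cube([95, 918, 15]);
translate([1097, 416, 340]) cube([95, 918, 15]);
translate([1280, 416, 340]) cube([95, 918, 15]);
translate([1463, 416, 340]) cube([95, 918, 15]);
translate([1646, 416, 340]) cube([95, 918, 15]);
translate([1829, 416, 340]) cube([95, 918, 15]);
translate([2012, 416, 340]) cube([95, 918, 15]);
translate([2195, 416, 340]) cube([95, 918, 15]);


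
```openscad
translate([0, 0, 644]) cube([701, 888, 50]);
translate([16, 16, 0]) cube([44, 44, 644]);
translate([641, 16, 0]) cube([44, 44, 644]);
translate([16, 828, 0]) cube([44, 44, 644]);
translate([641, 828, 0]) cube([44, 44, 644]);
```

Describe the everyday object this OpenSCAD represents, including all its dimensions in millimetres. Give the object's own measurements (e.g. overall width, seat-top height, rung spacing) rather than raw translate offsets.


A table: top 701 mm (x) × 888 mm (y), 50 mm thick, upper face at z = 694 mm, on four 44×44 mm square legs, each inset 16 mm from the nearest pair of top edges from z = 0 to the bottom of the top.


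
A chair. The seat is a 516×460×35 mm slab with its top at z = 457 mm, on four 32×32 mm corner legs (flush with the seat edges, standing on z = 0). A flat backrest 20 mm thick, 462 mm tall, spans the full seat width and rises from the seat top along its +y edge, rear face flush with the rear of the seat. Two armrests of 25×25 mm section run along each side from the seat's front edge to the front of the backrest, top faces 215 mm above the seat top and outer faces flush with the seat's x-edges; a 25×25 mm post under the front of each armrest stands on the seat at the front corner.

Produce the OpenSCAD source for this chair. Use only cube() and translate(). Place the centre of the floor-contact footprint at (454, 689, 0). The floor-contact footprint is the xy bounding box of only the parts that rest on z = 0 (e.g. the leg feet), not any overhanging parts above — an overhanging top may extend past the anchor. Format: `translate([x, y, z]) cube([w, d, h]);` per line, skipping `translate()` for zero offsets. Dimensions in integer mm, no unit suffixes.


// leg_h = 457 - 35 = 422
// arm post h = 215 - 25 = 190
translate([196, 459, 422]) cube([516, 460, 35]);
translate([196, 459, 0]) cube([32, 32, 422]);
translate([680, 459, 0]) cube([32, 32, 422]);
translate([196, 887, 0]) cube([32, 32, 422]);
translate([680, 887, 0]) cube([32, 32, 422]);
translate([196, 899, 457]) cube([516, 20, 462]);
translate([196, 459, 647]) cube([25, 440, 25]);
translate([687, 459, 647]) cube([25, 440, 25]);
translate([196, 459, 457]) cube([25, 25, 190]);
translate([687, 459, 457]) cube([25, 25, 190]);


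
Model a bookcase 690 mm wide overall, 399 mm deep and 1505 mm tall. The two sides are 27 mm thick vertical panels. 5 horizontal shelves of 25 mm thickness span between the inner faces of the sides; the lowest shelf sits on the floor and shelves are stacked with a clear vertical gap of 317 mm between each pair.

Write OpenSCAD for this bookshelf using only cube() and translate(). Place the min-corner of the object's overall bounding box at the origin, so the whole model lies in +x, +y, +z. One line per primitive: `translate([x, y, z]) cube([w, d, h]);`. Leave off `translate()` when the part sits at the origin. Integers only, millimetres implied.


cube([27, 399, 1505]);
translate([663, 0, 0]) cube([27, 399, 1505]);
translate([27, 0, 0]) cube([636, 399, 25]);
translate([27, 0, 342]) cube([636, 399, 25]);
translate([27, 0, 684]) cube([636, 399, 25]);
translate([27, 0, 1026]) cube([636, 399, 25]);
translate([27, 0, 1368]) cube([636, 399, 25]);


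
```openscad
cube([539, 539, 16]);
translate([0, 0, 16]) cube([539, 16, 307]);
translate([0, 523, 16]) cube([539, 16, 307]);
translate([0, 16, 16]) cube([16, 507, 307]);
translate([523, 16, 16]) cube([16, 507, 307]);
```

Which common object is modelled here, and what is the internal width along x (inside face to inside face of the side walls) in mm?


An open box. The internal width is 507 mm.

A 539×539 base slab with four walls standing on it — an open box. The base is 539 mm wide and the walls are 16 mm thick, so the internal width is 539 − 2 × 16 = 507 mm.


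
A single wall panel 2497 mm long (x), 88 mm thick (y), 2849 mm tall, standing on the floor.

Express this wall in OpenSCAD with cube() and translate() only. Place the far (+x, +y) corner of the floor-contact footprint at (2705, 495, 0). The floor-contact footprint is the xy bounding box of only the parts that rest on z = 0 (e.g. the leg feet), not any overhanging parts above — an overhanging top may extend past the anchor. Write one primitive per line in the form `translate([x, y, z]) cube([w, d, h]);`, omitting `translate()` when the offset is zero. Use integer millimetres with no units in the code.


translate([208, 407, 0]) cube([2497, 88, 2849]);


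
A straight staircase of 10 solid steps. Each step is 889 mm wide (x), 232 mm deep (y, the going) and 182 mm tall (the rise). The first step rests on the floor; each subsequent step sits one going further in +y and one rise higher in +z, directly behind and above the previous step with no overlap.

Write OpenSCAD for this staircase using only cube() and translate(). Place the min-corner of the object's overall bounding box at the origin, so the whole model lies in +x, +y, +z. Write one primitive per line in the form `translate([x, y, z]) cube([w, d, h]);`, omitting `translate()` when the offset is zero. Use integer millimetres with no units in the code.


cube([889, 232, 182]);
translate([0, 232, 182]) cube([889, 232, 182]);
translate([0, 464, 364]) cube([889, 232, 182]);
translate([0, 696, 546]) cube([889, 232, 182]);
translate([0, 928, 728]) cube([889, 232, 182]);
translate([0, 1160, 910]) cube([889, 232, 182]);
translate([0, 1392, 1092]) cube([889, 232, 182]);
translate([0, 1624, 1274]) cube([889, 232, 182]);
translate([0, 1856, 1456]) cube([889, 232, 182]);
translate([0, 2088, 1638]) cube([889, 232, 182]);


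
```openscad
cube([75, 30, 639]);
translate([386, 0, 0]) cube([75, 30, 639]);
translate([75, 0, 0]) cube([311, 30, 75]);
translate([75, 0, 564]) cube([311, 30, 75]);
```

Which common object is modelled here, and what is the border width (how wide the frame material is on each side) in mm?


A picture frame. The border width is 75 mm.

Four thin pieces enclosing a rectangular opening — a picture frame. The two full-height stiles are 639 mm tall; the top rail sits at z = 564 and is 75 mm tall, so the border above the opening is 639 − 564 = 75 mm, matching the stile x-width.


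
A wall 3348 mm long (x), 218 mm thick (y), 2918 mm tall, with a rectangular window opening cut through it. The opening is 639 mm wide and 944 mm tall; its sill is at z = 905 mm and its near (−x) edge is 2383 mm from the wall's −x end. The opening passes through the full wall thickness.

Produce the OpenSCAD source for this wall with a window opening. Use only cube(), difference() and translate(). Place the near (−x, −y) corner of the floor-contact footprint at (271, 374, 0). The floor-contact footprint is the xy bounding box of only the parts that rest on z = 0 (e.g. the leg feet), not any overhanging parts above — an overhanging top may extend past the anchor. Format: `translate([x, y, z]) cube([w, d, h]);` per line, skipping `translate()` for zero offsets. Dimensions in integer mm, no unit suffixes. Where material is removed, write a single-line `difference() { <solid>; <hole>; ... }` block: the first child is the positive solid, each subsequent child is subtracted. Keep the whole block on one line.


difference() { translate([271, 374, 0]) cube([3348, 218, 2918]); translate([2654, 374, 905]) cube([639, 218, 944]); }


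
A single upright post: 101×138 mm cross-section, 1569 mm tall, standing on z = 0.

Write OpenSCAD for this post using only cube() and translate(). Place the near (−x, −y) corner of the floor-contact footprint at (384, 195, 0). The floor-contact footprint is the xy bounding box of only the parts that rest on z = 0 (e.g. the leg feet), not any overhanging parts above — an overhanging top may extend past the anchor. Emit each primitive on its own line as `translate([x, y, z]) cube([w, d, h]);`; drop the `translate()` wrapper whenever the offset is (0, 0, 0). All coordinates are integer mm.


translate([384, 195, 0]) cube([101, 138, 1569]);


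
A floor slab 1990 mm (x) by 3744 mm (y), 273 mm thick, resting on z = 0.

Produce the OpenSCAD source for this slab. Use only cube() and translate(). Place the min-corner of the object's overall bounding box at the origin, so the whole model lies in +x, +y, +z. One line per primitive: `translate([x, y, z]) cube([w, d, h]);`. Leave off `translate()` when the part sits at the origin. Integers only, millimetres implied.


cube([1990, 3744, 273]);


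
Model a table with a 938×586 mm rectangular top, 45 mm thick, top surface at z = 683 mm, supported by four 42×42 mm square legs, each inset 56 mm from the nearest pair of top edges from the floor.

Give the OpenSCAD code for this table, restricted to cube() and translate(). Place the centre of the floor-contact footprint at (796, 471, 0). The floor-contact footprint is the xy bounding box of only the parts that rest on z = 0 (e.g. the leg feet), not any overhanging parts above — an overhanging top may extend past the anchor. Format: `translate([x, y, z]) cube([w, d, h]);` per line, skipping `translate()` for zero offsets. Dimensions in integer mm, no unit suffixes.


translate([327, 178, 638]) cube([938, 586, 45]);
translate([383, 234, 0]) cube([42, 42, 638]);
translate([1167, 234, 0]) cube([42, 42, 638]);
translate([383, 666, 0]) cube([42, 42, 638]);
translate([1167, 666, 0]) cube([42, 42, 638]);


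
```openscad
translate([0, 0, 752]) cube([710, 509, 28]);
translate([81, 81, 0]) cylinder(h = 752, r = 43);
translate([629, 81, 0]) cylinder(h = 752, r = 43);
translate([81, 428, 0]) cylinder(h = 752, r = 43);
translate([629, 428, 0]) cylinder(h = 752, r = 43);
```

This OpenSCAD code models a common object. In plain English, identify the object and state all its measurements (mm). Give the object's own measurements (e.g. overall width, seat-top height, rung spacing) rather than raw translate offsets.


A rectangular dining table. The top is 710×509×28 mm with its upper surface at z = 780 mm. It stands on four round legs of 86 mm diameter, each leg's bounding box inset 38 mm from the nearest pair of top edges, running from the floor to the underside of the top.


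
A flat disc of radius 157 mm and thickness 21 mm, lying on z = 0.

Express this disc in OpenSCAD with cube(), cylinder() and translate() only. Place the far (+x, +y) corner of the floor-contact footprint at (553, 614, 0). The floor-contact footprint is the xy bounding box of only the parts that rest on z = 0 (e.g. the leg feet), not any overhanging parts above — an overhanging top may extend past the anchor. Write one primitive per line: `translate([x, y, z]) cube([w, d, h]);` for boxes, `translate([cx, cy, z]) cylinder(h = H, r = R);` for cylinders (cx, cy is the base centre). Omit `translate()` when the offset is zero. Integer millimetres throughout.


translate([396, 457, 0]) cylinder(h = 21, r = 157);


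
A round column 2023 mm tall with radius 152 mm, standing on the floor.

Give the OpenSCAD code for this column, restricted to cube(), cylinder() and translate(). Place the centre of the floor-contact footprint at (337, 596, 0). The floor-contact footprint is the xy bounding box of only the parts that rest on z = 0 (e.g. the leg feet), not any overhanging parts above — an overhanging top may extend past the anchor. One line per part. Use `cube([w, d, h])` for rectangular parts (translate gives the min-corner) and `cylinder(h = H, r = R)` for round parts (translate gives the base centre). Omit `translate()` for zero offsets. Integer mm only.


translate([337, 596, 0]) cylinder(h = 2023, r = 152);


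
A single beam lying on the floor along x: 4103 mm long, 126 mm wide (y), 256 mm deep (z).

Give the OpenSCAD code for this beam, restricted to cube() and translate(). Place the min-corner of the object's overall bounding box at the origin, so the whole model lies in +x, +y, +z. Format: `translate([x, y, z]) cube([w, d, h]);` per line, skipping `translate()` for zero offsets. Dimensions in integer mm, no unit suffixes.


cube([4103, 126, 256]);


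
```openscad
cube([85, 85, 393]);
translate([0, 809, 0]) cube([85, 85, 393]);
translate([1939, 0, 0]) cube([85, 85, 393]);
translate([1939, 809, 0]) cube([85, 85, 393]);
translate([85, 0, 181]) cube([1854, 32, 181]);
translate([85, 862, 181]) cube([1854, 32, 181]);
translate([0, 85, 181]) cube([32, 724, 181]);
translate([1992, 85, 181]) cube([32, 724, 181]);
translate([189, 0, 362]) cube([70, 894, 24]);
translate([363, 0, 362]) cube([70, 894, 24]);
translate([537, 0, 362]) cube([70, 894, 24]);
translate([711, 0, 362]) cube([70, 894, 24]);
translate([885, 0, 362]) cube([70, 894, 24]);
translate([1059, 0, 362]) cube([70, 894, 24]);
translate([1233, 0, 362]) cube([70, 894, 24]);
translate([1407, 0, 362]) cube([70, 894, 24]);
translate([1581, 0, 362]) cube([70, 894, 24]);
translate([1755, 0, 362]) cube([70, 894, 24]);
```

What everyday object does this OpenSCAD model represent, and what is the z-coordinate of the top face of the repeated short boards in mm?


A bed frame. The slat-top height is 386 mm.

Four posts, four rails, and a row of slats — a bed frame. Slats sit on the rails at z = 181 + 181 = 362; with slat thickness 24, the top is 386 mm.
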